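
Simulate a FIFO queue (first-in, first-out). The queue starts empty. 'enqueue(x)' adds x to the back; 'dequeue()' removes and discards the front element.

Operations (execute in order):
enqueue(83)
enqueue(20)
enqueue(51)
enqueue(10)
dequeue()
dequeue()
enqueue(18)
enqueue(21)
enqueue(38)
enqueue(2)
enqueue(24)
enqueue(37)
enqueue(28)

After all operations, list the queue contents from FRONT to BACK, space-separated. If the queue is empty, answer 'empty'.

enqueue(83): [83]
enqueue(20): [83, 20]
enqueue(51): [83, 20, 51]
enqueue(10): [83, 20, 51, 10]
dequeue(): [20, 51, 10]
dequeue(): [51, 10]
enqueue(18): [51, 10, 18]
enqueue(21): [51, 10, 18, 21]
enqueue(38): [51, 10, 18, 21, 38]
enqueue(2): [51, 10, 18, 21, 38, 2]
enqueue(24): [51, 10, 18, 21, 38, 2, 24]
enqueue(37): [51, 10, 18, 21, 38, 2, 24, 37]
enqueue(28): [51, 10, 18, 21, 38, 2, 24, 37, 28]

Answer: 51 10 18 21 38 2 24 37 28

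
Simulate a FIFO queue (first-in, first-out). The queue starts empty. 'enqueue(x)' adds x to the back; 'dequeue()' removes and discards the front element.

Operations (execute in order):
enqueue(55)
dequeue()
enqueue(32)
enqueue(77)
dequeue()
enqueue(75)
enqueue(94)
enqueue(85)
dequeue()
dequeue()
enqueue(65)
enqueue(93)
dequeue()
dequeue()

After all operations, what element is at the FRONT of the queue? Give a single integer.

Answer: 65

Derivation:
enqueue(55): queue = [55]
dequeue(): queue = []
enqueue(32): queue = [32]
enqueue(77): queue = [32, 77]
dequeue(): queue = [77]
enqueue(75): queue = [77, 75]
enqueue(94): queue = [77, 75, 94]
enqueue(85): queue = [77, 75, 94, 85]
dequeue(): queue = [75, 94, 85]
dequeue(): queue = [94, 85]
enqueue(65): queue = [94, 85, 65]
enqueue(93): queue = [94, 85, 65, 93]
dequeue(): queue = [85, 65, 93]
dequeue(): queue = [65, 93]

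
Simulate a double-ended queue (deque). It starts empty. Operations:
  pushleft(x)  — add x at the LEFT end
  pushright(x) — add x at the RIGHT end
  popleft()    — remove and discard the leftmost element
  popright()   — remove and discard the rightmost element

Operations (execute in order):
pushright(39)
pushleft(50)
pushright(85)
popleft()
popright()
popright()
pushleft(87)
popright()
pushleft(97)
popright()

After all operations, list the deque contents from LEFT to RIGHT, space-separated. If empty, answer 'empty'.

pushright(39): [39]
pushleft(50): [50, 39]
pushright(85): [50, 39, 85]
popleft(): [39, 85]
popright(): [39]
popright(): []
pushleft(87): [87]
popright(): []
pushleft(97): [97]
popright(): []

Answer: empty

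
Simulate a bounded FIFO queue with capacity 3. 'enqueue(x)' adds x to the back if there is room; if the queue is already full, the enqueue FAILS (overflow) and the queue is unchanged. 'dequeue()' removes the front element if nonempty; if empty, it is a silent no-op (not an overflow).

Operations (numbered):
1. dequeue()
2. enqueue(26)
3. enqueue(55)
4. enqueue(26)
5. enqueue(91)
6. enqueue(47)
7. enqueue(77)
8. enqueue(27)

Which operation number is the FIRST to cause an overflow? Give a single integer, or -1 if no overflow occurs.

1. dequeue(): empty, no-op, size=0
2. enqueue(26): size=1
3. enqueue(55): size=2
4. enqueue(26): size=3
5. enqueue(91): size=3=cap → OVERFLOW (fail)
6. enqueue(47): size=3=cap → OVERFLOW (fail)
7. enqueue(77): size=3=cap → OVERFLOW (fail)
8. enqueue(27): size=3=cap → OVERFLOW (fail)

Answer: 5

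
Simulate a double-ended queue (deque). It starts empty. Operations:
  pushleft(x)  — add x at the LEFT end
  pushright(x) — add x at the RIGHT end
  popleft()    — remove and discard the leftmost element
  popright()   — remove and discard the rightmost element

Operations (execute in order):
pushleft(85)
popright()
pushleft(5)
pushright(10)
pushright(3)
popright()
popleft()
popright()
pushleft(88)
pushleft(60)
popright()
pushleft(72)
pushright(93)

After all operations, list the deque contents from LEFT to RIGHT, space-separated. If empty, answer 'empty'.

pushleft(85): [85]
popright(): []
pushleft(5): [5]
pushright(10): [5, 10]
pushright(3): [5, 10, 3]
popright(): [5, 10]
popleft(): [10]
popright(): []
pushleft(88): [88]
pushleft(60): [60, 88]
popright(): [60]
pushleft(72): [72, 60]
pushright(93): [72, 60, 93]

Answer: 72 60 93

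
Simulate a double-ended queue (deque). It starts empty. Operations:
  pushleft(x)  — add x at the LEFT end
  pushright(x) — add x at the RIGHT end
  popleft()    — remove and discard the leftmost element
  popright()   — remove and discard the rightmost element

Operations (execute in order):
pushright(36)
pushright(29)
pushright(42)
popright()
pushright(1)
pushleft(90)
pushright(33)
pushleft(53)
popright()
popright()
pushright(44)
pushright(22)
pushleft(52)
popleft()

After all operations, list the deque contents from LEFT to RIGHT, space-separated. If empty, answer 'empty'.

Answer: 53 90 36 29 44 22

Derivation:
pushright(36): [36]
pushright(29): [36, 29]
pushright(42): [36, 29, 42]
popright(): [36, 29]
pushright(1): [36, 29, 1]
pushleft(90): [90, 36, 29, 1]
pushright(33): [90, 36, 29, 1, 33]
pushleft(53): [53, 90, 36, 29, 1, 33]
popright(): [53, 90, 36, 29, 1]
popright(): [53, 90, 36, 29]
pushright(44): [53, 90, 36, 29, 44]
pushright(22): [53, 90, 36, 29, 44, 22]
pushleft(52): [52, 53, 90, 36, 29, 44, 22]
popleft(): [53, 90, 36, 29, 44, 22]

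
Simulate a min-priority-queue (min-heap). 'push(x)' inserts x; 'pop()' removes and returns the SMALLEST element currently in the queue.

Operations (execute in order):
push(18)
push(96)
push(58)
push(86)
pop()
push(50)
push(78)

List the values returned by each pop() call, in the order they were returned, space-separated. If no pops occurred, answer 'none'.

Answer: 18

Derivation:
push(18): heap contents = [18]
push(96): heap contents = [18, 96]
push(58): heap contents = [18, 58, 96]
push(86): heap contents = [18, 58, 86, 96]
pop() → 18: heap contents = [58, 86, 96]
push(50): heap contents = [50, 58, 86, 96]
push(78): heap contents = [50, 58, 78, 86, 96]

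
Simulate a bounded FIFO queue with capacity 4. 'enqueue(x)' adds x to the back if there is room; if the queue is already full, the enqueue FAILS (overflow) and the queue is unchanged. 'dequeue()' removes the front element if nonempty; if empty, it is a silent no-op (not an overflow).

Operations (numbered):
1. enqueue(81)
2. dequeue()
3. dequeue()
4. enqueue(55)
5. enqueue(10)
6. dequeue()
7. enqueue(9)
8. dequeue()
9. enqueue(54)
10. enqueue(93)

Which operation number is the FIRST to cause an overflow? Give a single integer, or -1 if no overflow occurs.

1. enqueue(81): size=1
2. dequeue(): size=0
3. dequeue(): empty, no-op, size=0
4. enqueue(55): size=1
5. enqueue(10): size=2
6. dequeue(): size=1
7. enqueue(9): size=2
8. dequeue(): size=1
9. enqueue(54): size=2
10. enqueue(93): size=3

Answer: -1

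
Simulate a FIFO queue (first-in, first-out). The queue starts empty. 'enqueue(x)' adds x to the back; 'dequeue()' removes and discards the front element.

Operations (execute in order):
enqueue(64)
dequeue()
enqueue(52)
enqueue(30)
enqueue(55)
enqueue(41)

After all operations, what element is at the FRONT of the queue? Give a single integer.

enqueue(64): queue = [64]
dequeue(): queue = []
enqueue(52): queue = [52]
enqueue(30): queue = [52, 30]
enqueue(55): queue = [52, 30, 55]
enqueue(41): queue = [52, 30, 55, 41]

Answer: 52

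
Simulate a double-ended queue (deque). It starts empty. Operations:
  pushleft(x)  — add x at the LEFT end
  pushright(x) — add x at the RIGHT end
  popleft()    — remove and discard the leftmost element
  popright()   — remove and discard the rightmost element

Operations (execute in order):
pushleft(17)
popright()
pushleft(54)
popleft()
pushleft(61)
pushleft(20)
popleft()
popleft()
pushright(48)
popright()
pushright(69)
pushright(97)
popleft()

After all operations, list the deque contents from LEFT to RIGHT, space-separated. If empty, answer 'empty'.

pushleft(17): [17]
popright(): []
pushleft(54): [54]
popleft(): []
pushleft(61): [61]
pushleft(20): [20, 61]
popleft(): [61]
popleft(): []
pushright(48): [48]
popright(): []
pushright(69): [69]
pushright(97): [69, 97]
popleft(): [97]

Answer: 97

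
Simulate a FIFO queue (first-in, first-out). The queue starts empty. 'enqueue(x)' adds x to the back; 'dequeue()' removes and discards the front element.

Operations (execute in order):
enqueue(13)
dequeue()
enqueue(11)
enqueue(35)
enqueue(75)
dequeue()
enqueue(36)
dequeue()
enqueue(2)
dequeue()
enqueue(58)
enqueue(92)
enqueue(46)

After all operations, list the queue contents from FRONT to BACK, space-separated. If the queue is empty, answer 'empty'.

Answer: 36 2 58 92 46

Derivation:
enqueue(13): [13]
dequeue(): []
enqueue(11): [11]
enqueue(35): [11, 35]
enqueue(75): [11, 35, 75]
dequeue(): [35, 75]
enqueue(36): [35, 75, 36]
dequeue(): [75, 36]
enqueue(2): [75, 36, 2]
dequeue(): [36, 2]
enqueue(58): [36, 2, 58]
enqueue(92): [36, 2, 58, 92]
enqueue(46): [36, 2, 58, 92, 46]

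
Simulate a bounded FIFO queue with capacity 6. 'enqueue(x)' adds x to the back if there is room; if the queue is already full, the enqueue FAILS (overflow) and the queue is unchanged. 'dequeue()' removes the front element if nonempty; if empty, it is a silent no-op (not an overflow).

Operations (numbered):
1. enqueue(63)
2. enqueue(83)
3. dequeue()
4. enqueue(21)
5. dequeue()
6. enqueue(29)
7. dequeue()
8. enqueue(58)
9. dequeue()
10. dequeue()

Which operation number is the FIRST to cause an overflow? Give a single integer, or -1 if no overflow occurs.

Answer: -1

Derivation:
1. enqueue(63): size=1
2. enqueue(83): size=2
3. dequeue(): size=1
4. enqueue(21): size=2
5. dequeue(): size=1
6. enqueue(29): size=2
7. dequeue(): size=1
8. enqueue(58): size=2
9. dequeue(): size=1
10. dequeue(): size=0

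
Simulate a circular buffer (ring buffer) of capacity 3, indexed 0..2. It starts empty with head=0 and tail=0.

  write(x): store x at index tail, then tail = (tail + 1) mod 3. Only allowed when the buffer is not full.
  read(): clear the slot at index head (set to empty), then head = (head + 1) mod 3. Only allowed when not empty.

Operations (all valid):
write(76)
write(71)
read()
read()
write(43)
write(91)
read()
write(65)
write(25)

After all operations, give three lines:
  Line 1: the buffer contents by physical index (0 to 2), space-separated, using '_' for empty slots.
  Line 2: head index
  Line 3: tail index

Answer: 91 65 25
0
0

Derivation:
write(76): buf=[76 _ _], head=0, tail=1, size=1
write(71): buf=[76 71 _], head=0, tail=2, size=2
read(): buf=[_ 71 _], head=1, tail=2, size=1
read(): buf=[_ _ _], head=2, tail=2, size=0
write(43): buf=[_ _ 43], head=2, tail=0, size=1
write(91): buf=[91 _ 43], head=2, tail=1, size=2
read(): buf=[91 _ _], head=0, tail=1, size=1
write(65): buf=[91 65 _], head=0, tail=2, size=2
write(25): buf=[91 65 25], head=0, tail=0, size=3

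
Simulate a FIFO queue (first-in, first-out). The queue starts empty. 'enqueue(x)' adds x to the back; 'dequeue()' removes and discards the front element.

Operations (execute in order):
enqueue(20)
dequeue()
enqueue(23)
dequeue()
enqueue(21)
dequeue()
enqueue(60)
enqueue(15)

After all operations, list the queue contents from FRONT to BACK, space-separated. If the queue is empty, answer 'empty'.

Answer: 60 15

Derivation:
enqueue(20): [20]
dequeue(): []
enqueue(23): [23]
dequeue(): []
enqueue(21): [21]
dequeue(): []
enqueue(60): [60]
enqueue(15): [60, 15]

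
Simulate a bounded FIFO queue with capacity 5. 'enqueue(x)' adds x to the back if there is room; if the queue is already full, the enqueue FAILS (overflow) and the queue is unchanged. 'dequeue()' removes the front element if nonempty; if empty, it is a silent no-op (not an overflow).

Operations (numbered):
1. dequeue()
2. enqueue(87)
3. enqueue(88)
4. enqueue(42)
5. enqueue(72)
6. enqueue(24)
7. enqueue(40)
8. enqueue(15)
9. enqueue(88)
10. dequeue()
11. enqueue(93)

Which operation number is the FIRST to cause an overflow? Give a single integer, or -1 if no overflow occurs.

1. dequeue(): empty, no-op, size=0
2. enqueue(87): size=1
3. enqueue(88): size=2
4. enqueue(42): size=3
5. enqueue(72): size=4
6. enqueue(24): size=5
7. enqueue(40): size=5=cap → OVERFLOW (fail)
8. enqueue(15): size=5=cap → OVERFLOW (fail)
9. enqueue(88): size=5=cap → OVERFLOW (fail)
10. dequeue(): size=4
11. enqueue(93): size=5

Answer: 7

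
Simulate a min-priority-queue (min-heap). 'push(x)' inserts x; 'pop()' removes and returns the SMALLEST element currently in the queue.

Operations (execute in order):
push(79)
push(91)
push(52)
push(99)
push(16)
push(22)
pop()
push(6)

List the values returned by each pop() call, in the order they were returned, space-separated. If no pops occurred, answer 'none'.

Answer: 16

Derivation:
push(79): heap contents = [79]
push(91): heap contents = [79, 91]
push(52): heap contents = [52, 79, 91]
push(99): heap contents = [52, 79, 91, 99]
push(16): heap contents = [16, 52, 79, 91, 99]
push(22): heap contents = [16, 22, 52, 79, 91, 99]
pop() → 16: heap contents = [22, 52, 79, 91, 99]
push(6): heap contents = [6, 22, 52, 79, 91, 99]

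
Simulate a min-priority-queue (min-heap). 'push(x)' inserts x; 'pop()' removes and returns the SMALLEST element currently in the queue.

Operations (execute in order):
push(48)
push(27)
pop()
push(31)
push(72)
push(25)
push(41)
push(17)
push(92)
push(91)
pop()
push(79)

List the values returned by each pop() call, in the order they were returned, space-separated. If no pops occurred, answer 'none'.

push(48): heap contents = [48]
push(27): heap contents = [27, 48]
pop() → 27: heap contents = [48]
push(31): heap contents = [31, 48]
push(72): heap contents = [31, 48, 72]
push(25): heap contents = [25, 31, 48, 72]
push(41): heap contents = [25, 31, 41, 48, 72]
push(17): heap contents = [17, 25, 31, 41, 48, 72]
push(92): heap contents = [17, 25, 31, 41, 48, 72, 92]
push(91): heap contents = [17, 25, 31, 41, 48, 72, 91, 92]
pop() → 17: heap contents = [25, 31, 41, 48, 72, 91, 92]
push(79): heap contents = [25, 31, 41, 48, 72, 79, 91, 92]

Answer: 27 17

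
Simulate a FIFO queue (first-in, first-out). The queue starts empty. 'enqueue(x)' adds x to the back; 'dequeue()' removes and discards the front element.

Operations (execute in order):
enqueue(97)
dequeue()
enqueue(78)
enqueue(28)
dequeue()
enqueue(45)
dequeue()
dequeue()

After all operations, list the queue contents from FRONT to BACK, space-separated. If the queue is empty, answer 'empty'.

Answer: empty

Derivation:
enqueue(97): [97]
dequeue(): []
enqueue(78): [78]
enqueue(28): [78, 28]
dequeue(): [28]
enqueue(45): [28, 45]
dequeue(): [45]
dequeue(): []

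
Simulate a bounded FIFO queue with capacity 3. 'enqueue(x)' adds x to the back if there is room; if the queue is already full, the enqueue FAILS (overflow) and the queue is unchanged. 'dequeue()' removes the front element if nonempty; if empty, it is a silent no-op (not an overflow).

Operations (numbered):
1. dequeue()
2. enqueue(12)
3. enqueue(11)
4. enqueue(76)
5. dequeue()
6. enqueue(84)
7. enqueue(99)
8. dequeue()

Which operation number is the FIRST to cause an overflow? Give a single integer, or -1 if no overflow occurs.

1. dequeue(): empty, no-op, size=0
2. enqueue(12): size=1
3. enqueue(11): size=2
4. enqueue(76): size=3
5. dequeue(): size=2
6. enqueue(84): size=3
7. enqueue(99): size=3=cap → OVERFLOW (fail)
8. dequeue(): size=2

Answer: 7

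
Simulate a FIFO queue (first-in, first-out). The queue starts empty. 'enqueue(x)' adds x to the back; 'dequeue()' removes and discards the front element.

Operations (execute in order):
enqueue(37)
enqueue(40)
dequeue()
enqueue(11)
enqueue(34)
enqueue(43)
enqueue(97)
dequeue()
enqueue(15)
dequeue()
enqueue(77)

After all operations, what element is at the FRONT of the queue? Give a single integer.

Answer: 34

Derivation:
enqueue(37): queue = [37]
enqueue(40): queue = [37, 40]
dequeue(): queue = [40]
enqueue(11): queue = [40, 11]
enqueue(34): queue = [40, 11, 34]
enqueue(43): queue = [40, 11, 34, 43]
enqueue(97): queue = [40, 11, 34, 43, 97]
dequeue(): queue = [11, 34, 43, 97]
enqueue(15): queue = [11, 34, 43, 97, 15]
dequeue(): queue = [34, 43, 97, 15]
enqueue(77): queue = [34, 43, 97, 15, 77]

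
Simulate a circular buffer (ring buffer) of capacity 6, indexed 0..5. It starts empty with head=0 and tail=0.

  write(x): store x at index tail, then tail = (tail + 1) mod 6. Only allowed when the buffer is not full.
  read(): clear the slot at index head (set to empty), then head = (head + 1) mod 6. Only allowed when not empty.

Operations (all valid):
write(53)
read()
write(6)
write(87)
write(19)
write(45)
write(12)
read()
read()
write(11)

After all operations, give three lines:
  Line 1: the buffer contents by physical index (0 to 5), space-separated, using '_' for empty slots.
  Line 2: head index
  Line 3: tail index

write(53): buf=[53 _ _ _ _ _], head=0, tail=1, size=1
read(): buf=[_ _ _ _ _ _], head=1, tail=1, size=0
write(6): buf=[_ 6 _ _ _ _], head=1, tail=2, size=1
write(87): buf=[_ 6 87 _ _ _], head=1, tail=3, size=2
write(19): buf=[_ 6 87 19 _ _], head=1, tail=4, size=3
write(45): buf=[_ 6 87 19 45 _], head=1, tail=5, size=4
write(12): buf=[_ 6 87 19 45 12], head=1, tail=0, size=5
read(): buf=[_ _ 87 19 45 12], head=2, tail=0, size=4
read(): buf=[_ _ _ 19 45 12], head=3, tail=0, size=3
write(11): buf=[11 _ _ 19 45 12], head=3, tail=1, size=4

Answer: 11 _ _ 19 45 12
3
1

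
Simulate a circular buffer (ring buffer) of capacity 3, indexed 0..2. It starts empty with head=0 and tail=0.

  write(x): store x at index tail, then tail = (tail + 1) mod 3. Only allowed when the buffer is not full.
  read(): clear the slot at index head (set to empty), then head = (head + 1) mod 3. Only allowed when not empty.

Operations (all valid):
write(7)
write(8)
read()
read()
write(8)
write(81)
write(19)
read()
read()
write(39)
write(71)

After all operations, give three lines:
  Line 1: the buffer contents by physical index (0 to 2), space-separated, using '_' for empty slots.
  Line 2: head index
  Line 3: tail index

write(7): buf=[7 _ _], head=0, tail=1, size=1
write(8): buf=[7 8 _], head=0, tail=2, size=2
read(): buf=[_ 8 _], head=1, tail=2, size=1
read(): buf=[_ _ _], head=2, tail=2, size=0
write(8): buf=[_ _ 8], head=2, tail=0, size=1
write(81): buf=[81 _ 8], head=2, tail=1, size=2
write(19): buf=[81 19 8], head=2, tail=2, size=3
read(): buf=[81 19 _], head=0, tail=2, size=2
read(): buf=[_ 19 _], head=1, tail=2, size=1
write(39): buf=[_ 19 39], head=1, tail=0, size=2
write(71): buf=[71 19 39], head=1, tail=1, size=3

Answer: 71 19 39
1
1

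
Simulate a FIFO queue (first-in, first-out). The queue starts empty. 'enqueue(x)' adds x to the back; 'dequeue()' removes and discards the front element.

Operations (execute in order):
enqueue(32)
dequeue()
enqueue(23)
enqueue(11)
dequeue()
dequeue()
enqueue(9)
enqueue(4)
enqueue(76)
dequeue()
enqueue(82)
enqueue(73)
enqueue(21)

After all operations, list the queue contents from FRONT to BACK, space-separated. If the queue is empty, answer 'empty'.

Answer: 4 76 82 73 21

Derivation:
enqueue(32): [32]
dequeue(): []
enqueue(23): [23]
enqueue(11): [23, 11]
dequeue(): [11]
dequeue(): []
enqueue(9): [9]
enqueue(4): [9, 4]
enqueue(76): [9, 4, 76]
dequeue(): [4, 76]
enqueue(82): [4, 76, 82]
enqueue(73): [4, 76, 82, 73]
enqueue(21): [4, 76, 82, 73, 21]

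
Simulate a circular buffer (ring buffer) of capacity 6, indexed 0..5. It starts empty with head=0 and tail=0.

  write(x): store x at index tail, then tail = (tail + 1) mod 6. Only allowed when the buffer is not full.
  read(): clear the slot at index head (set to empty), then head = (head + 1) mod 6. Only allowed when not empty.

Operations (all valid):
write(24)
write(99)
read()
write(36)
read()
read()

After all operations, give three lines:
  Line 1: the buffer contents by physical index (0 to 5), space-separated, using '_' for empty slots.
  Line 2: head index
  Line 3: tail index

Answer: _ _ _ _ _ _
3
3

Derivation:
write(24): buf=[24 _ _ _ _ _], head=0, tail=1, size=1
write(99): buf=[24 99 _ _ _ _], head=0, tail=2, size=2
read(): buf=[_ 99 _ _ _ _], head=1, tail=2, size=1
write(36): buf=[_ 99 36 _ _ _], head=1, tail=3, size=2
read(): buf=[_ _ 36 _ _ _], head=2, tail=3, size=1
read(): buf=[_ _ _ _ _ _], head=3, tail=3, size=0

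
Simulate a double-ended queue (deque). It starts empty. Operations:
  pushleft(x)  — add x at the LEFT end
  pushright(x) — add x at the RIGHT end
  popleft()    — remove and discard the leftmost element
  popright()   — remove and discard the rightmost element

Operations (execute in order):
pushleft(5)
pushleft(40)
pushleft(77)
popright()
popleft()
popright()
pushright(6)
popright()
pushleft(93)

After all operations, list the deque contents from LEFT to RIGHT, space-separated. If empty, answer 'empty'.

pushleft(5): [5]
pushleft(40): [40, 5]
pushleft(77): [77, 40, 5]
popright(): [77, 40]
popleft(): [40]
popright(): []
pushright(6): [6]
popright(): []
pushleft(93): [93]

Answer: 93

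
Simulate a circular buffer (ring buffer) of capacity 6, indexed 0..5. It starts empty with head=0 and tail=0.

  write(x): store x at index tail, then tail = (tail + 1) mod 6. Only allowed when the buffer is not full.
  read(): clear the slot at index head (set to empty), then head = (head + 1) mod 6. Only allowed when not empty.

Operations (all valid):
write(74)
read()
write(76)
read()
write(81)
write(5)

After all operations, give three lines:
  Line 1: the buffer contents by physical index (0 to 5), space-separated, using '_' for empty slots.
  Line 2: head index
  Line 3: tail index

Answer: _ _ 81 5 _ _
2
4

Derivation:
write(74): buf=[74 _ _ _ _ _], head=0, tail=1, size=1
read(): buf=[_ _ _ _ _ _], head=1, tail=1, size=0
write(76): buf=[_ 76 _ _ _ _], head=1, tail=2, size=1
read(): buf=[_ _ _ _ _ _], head=2, tail=2, size=0
write(81): buf=[_ _ 81 _ _ _], head=2, tail=3, size=1
write(5): buf=[_ _ 81 5 _ _], head=2, tail=4, size=2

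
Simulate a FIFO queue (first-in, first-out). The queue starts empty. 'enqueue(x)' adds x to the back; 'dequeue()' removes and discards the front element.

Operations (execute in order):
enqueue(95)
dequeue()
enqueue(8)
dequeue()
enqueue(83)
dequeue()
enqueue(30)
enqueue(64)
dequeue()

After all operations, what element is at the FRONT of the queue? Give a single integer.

Answer: 64

Derivation:
enqueue(95): queue = [95]
dequeue(): queue = []
enqueue(8): queue = [8]
dequeue(): queue = []
enqueue(83): queue = [83]
dequeue(): queue = []
enqueue(30): queue = [30]
enqueue(64): queue = [30, 64]
dequeue(): queue = [64]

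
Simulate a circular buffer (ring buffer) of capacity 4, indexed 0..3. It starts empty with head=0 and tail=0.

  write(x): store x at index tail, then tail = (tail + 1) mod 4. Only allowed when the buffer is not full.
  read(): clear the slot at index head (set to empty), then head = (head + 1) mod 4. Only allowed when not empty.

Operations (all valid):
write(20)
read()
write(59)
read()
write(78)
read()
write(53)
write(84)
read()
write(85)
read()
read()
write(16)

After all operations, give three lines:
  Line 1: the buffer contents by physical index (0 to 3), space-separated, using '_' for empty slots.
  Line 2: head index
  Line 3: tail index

Answer: _ _ 16 _
2
3

Derivation:
write(20): buf=[20 _ _ _], head=0, tail=1, size=1
read(): buf=[_ _ _ _], head=1, tail=1, size=0
write(59): buf=[_ 59 _ _], head=1, tail=2, size=1
read(): buf=[_ _ _ _], head=2, tail=2, size=0
write(78): buf=[_ _ 78 _], head=2, tail=3, size=1
read(): buf=[_ _ _ _], head=3, tail=3, size=0
write(53): buf=[_ _ _ 53], head=3, tail=0, size=1
write(84): buf=[84 _ _ 53], head=3, tail=1, size=2
read(): buf=[84 _ _ _], head=0, tail=1, size=1
write(85): buf=[84 85 _ _], head=0, tail=2, size=2
read(): buf=[_ 85 _ _], head=1, tail=2, size=1
read(): buf=[_ _ _ _], head=2, tail=2, size=0
write(16): buf=[_ _ 16 _], head=2, tail=3, size=1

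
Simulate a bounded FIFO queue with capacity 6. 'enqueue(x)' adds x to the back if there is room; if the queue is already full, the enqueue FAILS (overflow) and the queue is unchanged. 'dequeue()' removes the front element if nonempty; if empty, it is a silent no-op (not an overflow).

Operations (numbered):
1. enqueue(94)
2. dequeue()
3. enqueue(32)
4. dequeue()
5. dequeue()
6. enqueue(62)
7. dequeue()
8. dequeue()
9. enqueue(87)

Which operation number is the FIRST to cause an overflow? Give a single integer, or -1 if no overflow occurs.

Answer: -1

Derivation:
1. enqueue(94): size=1
2. dequeue(): size=0
3. enqueue(32): size=1
4. dequeue(): size=0
5. dequeue(): empty, no-op, size=0
6. enqueue(62): size=1
7. dequeue(): size=0
8. dequeue(): empty, no-op, size=0
9. enqueue(87): size=1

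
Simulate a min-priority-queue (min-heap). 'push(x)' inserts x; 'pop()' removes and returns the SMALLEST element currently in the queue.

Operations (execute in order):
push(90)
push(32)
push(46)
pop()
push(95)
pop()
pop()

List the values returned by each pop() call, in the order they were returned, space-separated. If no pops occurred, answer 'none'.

push(90): heap contents = [90]
push(32): heap contents = [32, 90]
push(46): heap contents = [32, 46, 90]
pop() → 32: heap contents = [46, 90]
push(95): heap contents = [46, 90, 95]
pop() → 46: heap contents = [90, 95]
pop() → 90: heap contents = [95]

Answer: 32 46 90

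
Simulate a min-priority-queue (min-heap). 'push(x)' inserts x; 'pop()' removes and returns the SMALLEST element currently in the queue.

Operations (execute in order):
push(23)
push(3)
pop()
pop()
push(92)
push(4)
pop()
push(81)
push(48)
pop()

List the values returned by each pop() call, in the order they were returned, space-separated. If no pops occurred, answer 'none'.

push(23): heap contents = [23]
push(3): heap contents = [3, 23]
pop() → 3: heap contents = [23]
pop() → 23: heap contents = []
push(92): heap contents = [92]
push(4): heap contents = [4, 92]
pop() → 4: heap contents = [92]
push(81): heap contents = [81, 92]
push(48): heap contents = [48, 81, 92]
pop() → 48: heap contents = [81, 92]

Answer: 3 23 4 48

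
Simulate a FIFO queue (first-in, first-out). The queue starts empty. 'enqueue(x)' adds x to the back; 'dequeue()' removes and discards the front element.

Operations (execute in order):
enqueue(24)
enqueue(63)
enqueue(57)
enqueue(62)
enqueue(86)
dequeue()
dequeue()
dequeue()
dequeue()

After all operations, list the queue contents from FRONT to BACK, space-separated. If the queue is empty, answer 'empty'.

Answer: 86

Derivation:
enqueue(24): [24]
enqueue(63): [24, 63]
enqueue(57): [24, 63, 57]
enqueue(62): [24, 63, 57, 62]
enqueue(86): [24, 63, 57, 62, 86]
dequeue(): [63, 57, 62, 86]
dequeue(): [57, 62, 86]
dequeue(): [62, 86]
dequeue(): [86]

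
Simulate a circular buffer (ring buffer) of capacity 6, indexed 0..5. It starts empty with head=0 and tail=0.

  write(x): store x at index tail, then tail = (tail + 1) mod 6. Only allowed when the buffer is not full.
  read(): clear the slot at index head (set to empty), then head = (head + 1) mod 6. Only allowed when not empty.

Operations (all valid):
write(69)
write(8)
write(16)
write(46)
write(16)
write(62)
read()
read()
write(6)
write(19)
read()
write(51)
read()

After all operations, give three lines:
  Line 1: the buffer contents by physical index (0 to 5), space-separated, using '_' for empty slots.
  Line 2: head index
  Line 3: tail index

write(69): buf=[69 _ _ _ _ _], head=0, tail=1, size=1
write(8): buf=[69 8 _ _ _ _], head=0, tail=2, size=2
write(16): buf=[69 8 16 _ _ _], head=0, tail=3, size=3
write(46): buf=[69 8 16 46 _ _], head=0, tail=4, size=4
write(16): buf=[69 8 16 46 16 _], head=0, tail=5, size=5
write(62): buf=[69 8 16 46 16 62], head=0, tail=0, size=6
read(): buf=[_ 8 16 46 16 62], head=1, tail=0, size=5
read(): buf=[_ _ 16 46 16 62], head=2, tail=0, size=4
write(6): buf=[6 _ 16 46 16 62], head=2, tail=1, size=5
write(19): buf=[6 19 16 46 16 62], head=2, tail=2, size=6
read(): buf=[6 19 _ 46 16 62], head=3, tail=2, size=5
write(51): buf=[6 19 51 46 16 62], head=3, tail=3, size=6
read(): buf=[6 19 51 _ 16 62], head=4, tail=3, size=5

Answer: 6 19 51 _ 16 62
4
3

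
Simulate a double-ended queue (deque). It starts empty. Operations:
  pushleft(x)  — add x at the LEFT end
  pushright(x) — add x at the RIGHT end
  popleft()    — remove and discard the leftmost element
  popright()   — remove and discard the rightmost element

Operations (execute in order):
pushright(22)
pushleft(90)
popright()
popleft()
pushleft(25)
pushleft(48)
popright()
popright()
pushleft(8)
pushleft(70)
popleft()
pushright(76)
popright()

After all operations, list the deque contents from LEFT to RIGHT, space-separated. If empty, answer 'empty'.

Answer: 8

Derivation:
pushright(22): [22]
pushleft(90): [90, 22]
popright(): [90]
popleft(): []
pushleft(25): [25]
pushleft(48): [48, 25]
popright(): [48]
popright(): []
pushleft(8): [8]
pushleft(70): [70, 8]
popleft(): [8]
pushright(76): [8, 76]
popright(): [8]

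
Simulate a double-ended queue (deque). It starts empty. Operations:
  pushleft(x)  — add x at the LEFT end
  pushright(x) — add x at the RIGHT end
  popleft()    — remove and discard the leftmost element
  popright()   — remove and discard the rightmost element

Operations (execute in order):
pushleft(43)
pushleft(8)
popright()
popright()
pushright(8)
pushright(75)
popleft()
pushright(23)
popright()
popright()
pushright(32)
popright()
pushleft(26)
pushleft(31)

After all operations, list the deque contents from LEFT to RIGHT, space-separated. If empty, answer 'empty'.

pushleft(43): [43]
pushleft(8): [8, 43]
popright(): [8]
popright(): []
pushright(8): [8]
pushright(75): [8, 75]
popleft(): [75]
pushright(23): [75, 23]
popright(): [75]
popright(): []
pushright(32): [32]
popright(): []
pushleft(26): [26]
pushleft(31): [31, 26]

Answer: 31 26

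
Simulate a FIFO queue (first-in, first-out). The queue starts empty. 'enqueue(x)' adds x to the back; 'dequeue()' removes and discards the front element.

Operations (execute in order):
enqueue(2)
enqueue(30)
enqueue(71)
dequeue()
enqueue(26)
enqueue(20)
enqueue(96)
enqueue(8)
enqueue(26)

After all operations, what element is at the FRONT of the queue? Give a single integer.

enqueue(2): queue = [2]
enqueue(30): queue = [2, 30]
enqueue(71): queue = [2, 30, 71]
dequeue(): queue = [30, 71]
enqueue(26): queue = [30, 71, 26]
enqueue(20): queue = [30, 71, 26, 20]
enqueue(96): queue = [30, 71, 26, 20, 96]
enqueue(8): queue = [30, 71, 26, 20, 96, 8]
enqueue(26): queue = [30, 71, 26, 20, 96, 8, 26]

Answer: 30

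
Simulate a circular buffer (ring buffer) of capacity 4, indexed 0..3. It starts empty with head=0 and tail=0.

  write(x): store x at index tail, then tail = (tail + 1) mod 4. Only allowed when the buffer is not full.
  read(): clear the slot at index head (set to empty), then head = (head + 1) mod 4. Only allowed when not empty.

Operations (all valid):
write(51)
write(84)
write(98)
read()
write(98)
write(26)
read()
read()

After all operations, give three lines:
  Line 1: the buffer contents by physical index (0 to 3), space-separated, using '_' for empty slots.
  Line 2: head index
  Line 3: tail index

write(51): buf=[51 _ _ _], head=0, tail=1, size=1
write(84): buf=[51 84 _ _], head=0, tail=2, size=2
write(98): buf=[51 84 98 _], head=0, tail=3, size=3
read(): buf=[_ 84 98 _], head=1, tail=3, size=2
write(98): buf=[_ 84 98 98], head=1, tail=0, size=3
write(26): buf=[26 84 98 98], head=1, tail=1, size=4
read(): buf=[26 _ 98 98], head=2, tail=1, size=3
read(): buf=[26 _ _ 98], head=3, tail=1, size=2

Answer: 26 _ _ 98
3
1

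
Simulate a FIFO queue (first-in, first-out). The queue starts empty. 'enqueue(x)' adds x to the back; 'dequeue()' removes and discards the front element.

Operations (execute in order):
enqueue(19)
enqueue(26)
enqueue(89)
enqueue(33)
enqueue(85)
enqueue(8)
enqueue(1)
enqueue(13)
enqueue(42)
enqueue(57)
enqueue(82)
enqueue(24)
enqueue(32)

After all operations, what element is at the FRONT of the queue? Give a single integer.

Answer: 19

Derivation:
enqueue(19): queue = [19]
enqueue(26): queue = [19, 26]
enqueue(89): queue = [19, 26, 89]
enqueue(33): queue = [19, 26, 89, 33]
enqueue(85): queue = [19, 26, 89, 33, 85]
enqueue(8): queue = [19, 26, 89, 33, 85, 8]
enqueue(1): queue = [19, 26, 89, 33, 85, 8, 1]
enqueue(13): queue = [19, 26, 89, 33, 85, 8, 1, 13]
enqueue(42): queue = [19, 26, 89, 33, 85, 8, 1, 13, 42]
enqueue(57): queue = [19, 26, 89, 33, 85, 8, 1, 13, 42, 57]
enqueue(82): queue = [19, 26, 89, 33, 85, 8, 1, 13, 42, 57, 82]
enqueue(24): queue = [19, 26, 89, 33, 85, 8, 1, 13, 42, 57, 82, 24]
enqueue(32): queue = [19, 26, 89, 33, 85, 8, 1, 13, 42, 57, 82, 24, 32]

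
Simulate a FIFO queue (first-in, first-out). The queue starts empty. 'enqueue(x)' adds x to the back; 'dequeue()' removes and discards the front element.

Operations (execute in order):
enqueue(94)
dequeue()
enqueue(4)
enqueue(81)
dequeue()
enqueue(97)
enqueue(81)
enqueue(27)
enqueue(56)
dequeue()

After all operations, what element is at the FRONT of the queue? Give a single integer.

Answer: 97

Derivation:
enqueue(94): queue = [94]
dequeue(): queue = []
enqueue(4): queue = [4]
enqueue(81): queue = [4, 81]
dequeue(): queue = [81]
enqueue(97): queue = [81, 97]
enqueue(81): queue = [81, 97, 81]
enqueue(27): queue = [81, 97, 81, 27]
enqueue(56): queue = [81, 97, 81, 27, 56]
dequeue(): queue = [97, 81, 27, 56]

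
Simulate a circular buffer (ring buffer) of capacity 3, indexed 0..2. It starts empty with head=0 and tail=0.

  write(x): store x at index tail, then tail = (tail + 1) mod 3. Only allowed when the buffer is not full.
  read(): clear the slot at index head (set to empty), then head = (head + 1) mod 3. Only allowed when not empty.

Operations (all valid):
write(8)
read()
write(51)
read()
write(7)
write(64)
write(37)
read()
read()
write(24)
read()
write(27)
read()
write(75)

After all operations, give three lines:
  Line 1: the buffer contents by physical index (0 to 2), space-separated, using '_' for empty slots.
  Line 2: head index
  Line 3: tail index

write(8): buf=[8 _ _], head=0, tail=1, size=1
read(): buf=[_ _ _], head=1, tail=1, size=0
write(51): buf=[_ 51 _], head=1, tail=2, size=1
read(): buf=[_ _ _], head=2, tail=2, size=0
write(7): buf=[_ _ 7], head=2, tail=0, size=1
write(64): buf=[64 _ 7], head=2, tail=1, size=2
write(37): buf=[64 37 7], head=2, tail=2, size=3
read(): buf=[64 37 _], head=0, tail=2, size=2
read(): buf=[_ 37 _], head=1, tail=2, size=1
write(24): buf=[_ 37 24], head=1, tail=0, size=2
read(): buf=[_ _ 24], head=2, tail=0, size=1
write(27): buf=[27 _ 24], head=2, tail=1, size=2
read(): buf=[27 _ _], head=0, tail=1, size=1
write(75): buf=[27 75 _], head=0, tail=2, size=2

Answer: 27 75 _
0
2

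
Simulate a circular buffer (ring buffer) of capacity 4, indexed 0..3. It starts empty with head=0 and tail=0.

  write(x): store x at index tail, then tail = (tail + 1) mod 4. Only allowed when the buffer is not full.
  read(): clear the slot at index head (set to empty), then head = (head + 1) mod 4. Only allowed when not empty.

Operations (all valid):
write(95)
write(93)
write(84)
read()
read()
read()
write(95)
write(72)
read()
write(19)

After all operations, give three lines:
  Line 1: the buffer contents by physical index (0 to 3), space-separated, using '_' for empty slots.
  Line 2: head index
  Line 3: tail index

Answer: 72 19 _ _
0
2

Derivation:
write(95): buf=[95 _ _ _], head=0, tail=1, size=1
write(93): buf=[95 93 _ _], head=0, tail=2, size=2
write(84): buf=[95 93 84 _], head=0, tail=3, size=3
read(): buf=[_ 93 84 _], head=1, tail=3, size=2
read(): buf=[_ _ 84 _], head=2, tail=3, size=1
read(): buf=[_ _ _ _], head=3, tail=3, size=0
write(95): buf=[_ _ _ 95], head=3, tail=0, size=1
write(72): buf=[72 _ _ 95], head=3, tail=1, size=2
read(): buf=[72 _ _ _], head=0, tail=1, size=1
write(19): buf=[72 19 _ _], head=0, tail=2, size=2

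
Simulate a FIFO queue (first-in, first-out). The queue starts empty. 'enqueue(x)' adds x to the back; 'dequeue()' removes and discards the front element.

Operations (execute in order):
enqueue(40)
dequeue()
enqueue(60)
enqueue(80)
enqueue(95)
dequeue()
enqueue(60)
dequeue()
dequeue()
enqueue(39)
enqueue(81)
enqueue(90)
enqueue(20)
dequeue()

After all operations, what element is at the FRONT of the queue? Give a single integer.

enqueue(40): queue = [40]
dequeue(): queue = []
enqueue(60): queue = [60]
enqueue(80): queue = [60, 80]
enqueue(95): queue = [60, 80, 95]
dequeue(): queue = [80, 95]
enqueue(60): queue = [80, 95, 60]
dequeue(): queue = [95, 60]
dequeue(): queue = [60]
enqueue(39): queue = [60, 39]
enqueue(81): queue = [60, 39, 81]
enqueue(90): queue = [60, 39, 81, 90]
enqueue(20): queue = [60, 39, 81, 90, 20]
dequeue(): queue = [39, 81, 90, 20]

Answer: 39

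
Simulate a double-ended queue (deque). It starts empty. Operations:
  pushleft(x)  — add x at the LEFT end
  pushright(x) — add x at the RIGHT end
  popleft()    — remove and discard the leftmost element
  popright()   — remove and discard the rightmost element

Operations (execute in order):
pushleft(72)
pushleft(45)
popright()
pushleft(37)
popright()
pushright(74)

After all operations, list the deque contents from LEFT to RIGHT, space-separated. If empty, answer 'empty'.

pushleft(72): [72]
pushleft(45): [45, 72]
popright(): [45]
pushleft(37): [37, 45]
popright(): [37]
pushright(74): [37, 74]

Answer: 37 74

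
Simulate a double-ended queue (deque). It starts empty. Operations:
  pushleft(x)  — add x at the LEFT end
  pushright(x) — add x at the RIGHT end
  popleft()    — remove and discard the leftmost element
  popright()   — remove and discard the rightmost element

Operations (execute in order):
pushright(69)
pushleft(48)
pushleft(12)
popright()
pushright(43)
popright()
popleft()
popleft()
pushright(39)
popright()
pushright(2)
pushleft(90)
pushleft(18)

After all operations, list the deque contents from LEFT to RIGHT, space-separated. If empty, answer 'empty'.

Answer: 18 90 2

Derivation:
pushright(69): [69]
pushleft(48): [48, 69]
pushleft(12): [12, 48, 69]
popright(): [12, 48]
pushright(43): [12, 48, 43]
popright(): [12, 48]
popleft(): [48]
popleft(): []
pushright(39): [39]
popright(): []
pushright(2): [2]
pushleft(90): [90, 2]
pushleft(18): [18, 90, 2]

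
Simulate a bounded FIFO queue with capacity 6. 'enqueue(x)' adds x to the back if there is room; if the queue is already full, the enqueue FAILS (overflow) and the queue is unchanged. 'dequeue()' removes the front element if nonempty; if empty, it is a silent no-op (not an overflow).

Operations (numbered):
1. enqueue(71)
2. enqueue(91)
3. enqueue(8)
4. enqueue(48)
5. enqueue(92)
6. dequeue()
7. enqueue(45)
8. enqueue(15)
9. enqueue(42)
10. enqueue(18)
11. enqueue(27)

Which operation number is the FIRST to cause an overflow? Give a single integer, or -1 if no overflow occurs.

Answer: 9

Derivation:
1. enqueue(71): size=1
2. enqueue(91): size=2
3. enqueue(8): size=3
4. enqueue(48): size=4
5. enqueue(92): size=5
6. dequeue(): size=4
7. enqueue(45): size=5
8. enqueue(15): size=6
9. enqueue(42): size=6=cap → OVERFLOW (fail)
10. enqueue(18): size=6=cap → OVERFLOW (fail)
11. enqueue(27): size=6=cap → OVERFLOW (fail)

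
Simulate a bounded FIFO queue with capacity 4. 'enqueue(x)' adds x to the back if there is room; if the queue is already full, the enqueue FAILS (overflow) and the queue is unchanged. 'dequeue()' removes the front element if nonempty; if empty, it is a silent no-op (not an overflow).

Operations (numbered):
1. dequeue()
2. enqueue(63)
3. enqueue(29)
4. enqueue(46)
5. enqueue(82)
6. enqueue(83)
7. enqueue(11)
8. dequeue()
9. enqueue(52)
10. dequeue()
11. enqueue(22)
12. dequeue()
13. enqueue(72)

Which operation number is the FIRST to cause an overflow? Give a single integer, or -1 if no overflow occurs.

1. dequeue(): empty, no-op, size=0
2. enqueue(63): size=1
3. enqueue(29): size=2
4. enqueue(46): size=3
5. enqueue(82): size=4
6. enqueue(83): size=4=cap → OVERFLOW (fail)
7. enqueue(11): size=4=cap → OVERFLOW (fail)
8. dequeue(): size=3
9. enqueue(52): size=4
10. dequeue(): size=3
11. enqueue(22): size=4
12. dequeue(): size=3
13. enqueue(72): size=4

Answer: 6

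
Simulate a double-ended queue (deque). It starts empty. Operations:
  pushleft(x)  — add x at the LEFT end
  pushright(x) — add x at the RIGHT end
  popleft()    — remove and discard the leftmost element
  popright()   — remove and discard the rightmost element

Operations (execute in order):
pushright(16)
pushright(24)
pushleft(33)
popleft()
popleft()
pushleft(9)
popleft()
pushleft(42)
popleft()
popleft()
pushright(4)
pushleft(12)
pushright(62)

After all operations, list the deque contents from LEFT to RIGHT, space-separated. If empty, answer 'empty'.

pushright(16): [16]
pushright(24): [16, 24]
pushleft(33): [33, 16, 24]
popleft(): [16, 24]
popleft(): [24]
pushleft(9): [9, 24]
popleft(): [24]
pushleft(42): [42, 24]
popleft(): [24]
popleft(): []
pushright(4): [4]
pushleft(12): [12, 4]
pushright(62): [12, 4, 62]

Answer: 12 4 62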